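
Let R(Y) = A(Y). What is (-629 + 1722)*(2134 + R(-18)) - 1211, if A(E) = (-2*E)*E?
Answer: 1622987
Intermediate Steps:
A(E) = -2*E**2
R(Y) = -2*Y**2
(-629 + 1722)*(2134 + R(-18)) - 1211 = (-629 + 1722)*(2134 - 2*(-18)**2) - 1211 = 1093*(2134 - 2*324) - 1211 = 1093*(2134 - 648) - 1211 = 1093*1486 - 1211 = 1624198 - 1211 = 1622987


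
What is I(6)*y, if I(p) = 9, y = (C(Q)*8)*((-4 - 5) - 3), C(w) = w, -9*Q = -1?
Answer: -96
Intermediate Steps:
Q = 1/9 (Q = -1/9*(-1) = 1/9 ≈ 0.11111)
y = -32/3 (y = ((1/9)*8)*((-4 - 5) - 3) = 8*(-9 - 3)/9 = (8/9)*(-12) = -32/3 ≈ -10.667)
I(6)*y = 9*(-32/3) = -96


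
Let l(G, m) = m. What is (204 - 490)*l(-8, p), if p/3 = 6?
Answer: -5148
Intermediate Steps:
p = 18 (p = 3*6 = 18)
(204 - 490)*l(-8, p) = (204 - 490)*18 = -286*18 = -5148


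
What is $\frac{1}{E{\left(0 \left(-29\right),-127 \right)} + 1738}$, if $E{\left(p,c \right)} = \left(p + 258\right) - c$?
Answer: $\frac{1}{2123} \approx 0.00047103$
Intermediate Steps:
$E{\left(p,c \right)} = 258 + p - c$ ($E{\left(p,c \right)} = \left(258 + p\right) - c = 258 + p - c$)
$\frac{1}{E{\left(0 \left(-29\right),-127 \right)} + 1738} = \frac{1}{\left(258 + 0 \left(-29\right) - -127\right) + 1738} = \frac{1}{\left(258 + 0 + 127\right) + 1738} = \frac{1}{385 + 1738} = \frac{1}{2123}$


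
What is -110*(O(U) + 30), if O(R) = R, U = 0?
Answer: -3300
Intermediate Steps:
-110*(O(U) + 30) = -110*(0 + 30) = -110*30 = -3300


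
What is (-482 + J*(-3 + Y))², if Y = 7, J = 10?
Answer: 195364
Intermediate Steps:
(-482 + J*(-3 + Y))² = (-482 + 10*(-3 + 7))² = (-482 + 10*4)² = (-482 + 40)² = (-442)² = 195364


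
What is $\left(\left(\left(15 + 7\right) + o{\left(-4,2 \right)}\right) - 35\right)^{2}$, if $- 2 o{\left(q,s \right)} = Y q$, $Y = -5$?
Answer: $529$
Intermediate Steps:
$o{\left(q,s \right)} = \frac{5 q}{2}$ ($o{\left(q,s \right)} = - \frac{\left(-5\right) q}{2} = \frac{5 q}{2}$)
$\left(\left(\left(15 + 7\right) + o{\left(-4,2 \right)}\right) - 35\right)^{2} = \left(\left(\left(15 + 7\right) + \frac{5}{2} \left(-4\right)\right) - 35\right)^{2} = \left(\left(22 - 10\right) - 35\right)^{2} = \left(12 - 35\right)^{2} = \left(-23\right)^{2} = 529$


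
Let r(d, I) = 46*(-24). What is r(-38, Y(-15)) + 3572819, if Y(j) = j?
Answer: 3571715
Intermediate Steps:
r(d, I) = -1104
r(-38, Y(-15)) + 3572819 = -1104 + 3572819 = 3571715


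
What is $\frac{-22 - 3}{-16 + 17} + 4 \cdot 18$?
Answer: $47$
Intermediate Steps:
$\frac{-22 - 3}{-16 + 17} + 4 \cdot 18 = \frac{-22 + \left(-5 + 2\right)}{1} + 72 = \left(-22 - 3\right) 1 + 72 = \left(-25\right) 1 + 72 = -25 + 72 = 47$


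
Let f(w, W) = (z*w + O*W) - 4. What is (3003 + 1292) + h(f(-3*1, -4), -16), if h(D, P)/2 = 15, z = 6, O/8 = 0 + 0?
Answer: 4325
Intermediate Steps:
O = 0 (O = 8*(0 + 0) = 8*0 = 0)
f(w, W) = -4 + 6*w (f(w, W) = (6*w + 0*W) - 4 = (6*w + 0) - 4 = 6*w - 4 = -4 + 6*w)
h(D, P) = 30 (h(D, P) = 2*15 = 30)
(3003 + 1292) + h(f(-3*1, -4), -16) = (3003 + 1292) + 30 = 4295 + 30 = 4325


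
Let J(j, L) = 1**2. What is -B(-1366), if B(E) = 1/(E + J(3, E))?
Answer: 1/1365 ≈ 0.00073260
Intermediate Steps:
J(j, L) = 1
B(E) = 1/(1 + E) (B(E) = 1/(E + 1) = 1/(1 + E))
-B(-1366) = -1/(1 - 1366) = -1/(-1365) = -1*(-1/1365) = 1/1365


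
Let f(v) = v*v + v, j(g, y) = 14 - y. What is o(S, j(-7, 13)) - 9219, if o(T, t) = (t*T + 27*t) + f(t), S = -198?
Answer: -9388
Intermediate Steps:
f(v) = v + v² (f(v) = v² + v = v + v²)
o(T, t) = 27*t + T*t + t*(1 + t) (o(T, t) = (t*T + 27*t) + t*(1 + t) = (T*t + 27*t) + t*(1 + t) = (27*t + T*t) + t*(1 + t) = 27*t + T*t + t*(1 + t))
o(S, j(-7, 13)) - 9219 = (14 - 1*13)*(28 - 198 + (14 - 1*13)) - 9219 = (14 - 13)*(28 - 198 + (14 - 13)) - 9219 = 1*(28 - 198 + 1) - 9219 = 1*(-169) - 9219 = -169 - 9219 = -9388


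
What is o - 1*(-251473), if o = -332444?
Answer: -80971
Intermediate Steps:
o - 1*(-251473) = -332444 - 1*(-251473) = -332444 + 251473 = -80971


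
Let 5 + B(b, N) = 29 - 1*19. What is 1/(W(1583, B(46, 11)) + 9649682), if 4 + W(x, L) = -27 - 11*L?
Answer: 1/9649596 ≈ 1.0363e-7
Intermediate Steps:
B(b, N) = 5 (B(b, N) = -5 + (29 - 1*19) = -5 + (29 - 19) = -5 + 10 = 5)
W(x, L) = -31 - 11*L (W(x, L) = -4 + (-27 - 11*L) = -31 - 11*L)
1/(W(1583, B(46, 11)) + 9649682) = 1/((-31 - 11*5) + 9649682) = 1/((-31 - 55) + 9649682) = 1/(-86 + 9649682) = 1/9649596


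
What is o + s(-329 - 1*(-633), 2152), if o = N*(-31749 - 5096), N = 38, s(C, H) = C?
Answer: -1399806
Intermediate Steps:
o = -1400110 (o = 38*(-31749 - 5096) = 38*(-36845) = -1400110)
o + s(-329 - 1*(-633), 2152) = -1400110 + (-329 - 1*(-633)) = -1400110 + (-329 + 633) = -1400110 + 304 = -1399806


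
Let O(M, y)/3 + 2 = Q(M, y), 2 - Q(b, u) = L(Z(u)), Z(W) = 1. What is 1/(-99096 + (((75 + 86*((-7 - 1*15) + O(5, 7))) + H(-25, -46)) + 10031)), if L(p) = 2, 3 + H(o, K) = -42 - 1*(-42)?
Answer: -1/91401 ≈ -1.0941e-5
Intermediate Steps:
H(o, K) = -3 (H(o, K) = -3 + (-42 - 1*(-42)) = -3 + (-42 + 42) = -3 + 0 = -3)
Q(b, u) = 0 (Q(b, u) = 2 - 1*2 = 2 - 2 = 0)
O(M, y) = -6 (O(M, y) = -6 + 3*0 = -6 + 0 = -6)
1/(-99096 + (((75 + 86*((-7 - 1*15) + O(5, 7))) + H(-25, -46)) + 10031)) = 1/(-99096 + (((75 + 86*((-7 - 1*15) - 6)) - 3) + 10031)) = 1/(-99096 + (((75 + 86*((-7 - 15) - 6)) - 3) + 10031)) = 1/(-99096 + (((75 + 86*(-22 - 6)) - 3) + 10031)) = 1/(-99096 + (((75 + 86*(-28)) - 3) + 10031)) = 1/(-99096 + (((75 - 2408) - 3) + 10031)) = 1/(-99096 + ((-2333 - 3) + 10031)) = 1/(-99096 + (-2336 + 10031)) = 1/(-99096 + 7695) = 1/(-91401) = -1/91401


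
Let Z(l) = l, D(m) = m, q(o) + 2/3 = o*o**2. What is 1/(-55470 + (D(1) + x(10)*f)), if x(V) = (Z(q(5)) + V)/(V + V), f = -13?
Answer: -60/3333379 ≈ -1.8000e-5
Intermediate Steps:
q(o) = -2/3 + o**3 (q(o) = -2/3 + o*o**2 = -2/3 + o**3)
x(V) = (373/3 + V)/(2*V) (x(V) = ((-2/3 + 5**3) + V)/(V + V) = ((-2/3 + 125) + V)/((2*V)) = (373/3 + V)*(1/(2*V)) = (373/3 + V)/(2*V))
1/(-55470 + (D(1) + x(10)*f)) = 1/(-55470 + (1 + ((1/6)*(373 + 3*10)/10)*(-13))) = 1/(-55470 + (1 + ((1/6)*(1/10)*(373 + 30))*(-13))) = 1/(-55470 + (1 + ((1/6)*(1/10)*403)*(-13))) = 1/(-55470 + (1 + (403/60)*(-13))) = 1/(-55470 + (1 - 5239/60)) = 1/(-55470 - 5179/60) = 1/(-3333379/60) = -60/3333379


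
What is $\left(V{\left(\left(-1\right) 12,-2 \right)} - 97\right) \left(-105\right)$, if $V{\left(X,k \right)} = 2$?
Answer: $9975$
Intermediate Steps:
$\left(V{\left(\left(-1\right) 12,-2 \right)} - 97\right) \left(-105\right) = \left(2 - 97\right) \left(-105\right) = \left(-95\right) \left(-105\right) = 9975$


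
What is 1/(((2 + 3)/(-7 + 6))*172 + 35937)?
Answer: 1/35077 ≈ 2.8509e-5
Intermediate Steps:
1/(((2 + 3)/(-7 + 6))*172 + 35937) = 1/((5/(-1))*172 + 35937) = 1/((5*(-1))*172 + 35937) = 1/(-5*172 + 35937) = 1/(-860 + 35937) = 1/35077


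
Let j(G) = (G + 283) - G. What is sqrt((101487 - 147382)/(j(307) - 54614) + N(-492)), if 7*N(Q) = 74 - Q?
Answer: sqrt(11817442197687)/380317 ≈ 9.0389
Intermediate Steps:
j(G) = 283 (j(G) = (283 + G) - G = 283)
N(Q) = 74/7 - Q/7 (N(Q) = (74 - Q)/7 = 74/7 - Q/7)
sqrt((101487 - 147382)/(j(307) - 54614) + N(-492)) = sqrt((101487 - 147382)/(283 - 54614) + (74/7 - 1/7*(-492))) = sqrt(-45895/(-54331) + (74/7 + 492/7)) = sqrt(-45895*(-1/54331) + 566/7) = sqrt(45895/54331 + 566/7) = sqrt(31072611/380317) = sqrt(11817442197687)/380317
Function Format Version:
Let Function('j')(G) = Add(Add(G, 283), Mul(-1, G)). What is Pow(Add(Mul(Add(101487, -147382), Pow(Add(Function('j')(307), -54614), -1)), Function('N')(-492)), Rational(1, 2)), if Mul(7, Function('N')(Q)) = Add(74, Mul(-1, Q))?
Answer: Mul(Rational(1, 380317), Pow(11817442197687, Rational(1, 2))) ≈ 9.0389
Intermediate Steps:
Function('j')(G) = 283 (Function('j')(G) = Add(Add(283, G), Mul(-1, G)) = 283)
Function('N')(Q) = Add(Rational(74, 7), Mul(Rational(-1, 7), Q)) (Function('N')(Q) = Mul(Rational(1, 7), Add(74, Mul(-1, Q))) = Add(Rational(74, 7), Mul(Rational(-1, 7), Q)))
Pow(Add(Mul(Add(101487, -147382), Pow(Add(Function('j')(307), -54614), -1)), Function('N')(-492)), Rational(1, 2)) = Pow(Add(Mul(Add(101487, -147382), Pow(Add(283, -54614), -1)), Add(Rational(74, 7), Mul(Rational(-1, 7), -492))), Rational(1, 2)) = Pow(Add(Mul(-45895, Pow(-54331, -1)), Add(Rational(74, 7), Rational(492, 7))), Rational(1, 2)) = Pow(Add(Mul(-45895, Rational(-1, 54331)), Rational(566, 7)), Rational(1, 2)) = Pow(Add(Rational(45895, 54331), Rational(566, 7)), Rational(1, 2)) = Pow(Rational(31072611, 380317), Rational(1, 2)) = Mul(Rational(1, 380317), Pow(11817442197687, Rational(1, 2)))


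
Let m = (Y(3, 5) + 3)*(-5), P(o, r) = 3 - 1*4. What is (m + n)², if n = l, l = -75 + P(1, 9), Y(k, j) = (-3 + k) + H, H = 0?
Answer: 8281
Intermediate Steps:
P(o, r) = -1 (P(o, r) = 3 - 4 = -1)
Y(k, j) = -3 + k (Y(k, j) = (-3 + k) + 0 = -3 + k)
l = -76 (l = -75 - 1 = -76)
n = -76
m = -15 (m = ((-3 + 3) + 3)*(-5) = (0 + 3)*(-5) = 3*(-5) = -15)
(m + n)² = (-15 - 76)² = (-91)² = 8281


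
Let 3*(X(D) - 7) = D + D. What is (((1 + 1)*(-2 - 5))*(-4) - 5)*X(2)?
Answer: 425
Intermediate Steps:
X(D) = 7 + 2*D/3 (X(D) = 7 + (D + D)/3 = 7 + (2*D)/3 = 7 + 2*D/3)
(((1 + 1)*(-2 - 5))*(-4) - 5)*X(2) = (((1 + 1)*(-2 - 5))*(-4) - 5)*(7 + (2/3)*2) = ((2*(-7))*(-4) - 5)*(7 + 4/3) = (-14*(-4) - 5)*(25/3) = (56 - 5)*(25/3) = 51*(25/3) = 425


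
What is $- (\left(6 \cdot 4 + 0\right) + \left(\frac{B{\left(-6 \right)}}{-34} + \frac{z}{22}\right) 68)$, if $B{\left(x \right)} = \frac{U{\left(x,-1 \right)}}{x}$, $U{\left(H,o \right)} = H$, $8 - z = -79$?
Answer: $- \frac{3200}{11} \approx -290.91$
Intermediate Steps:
$z = 87$ ($z = 8 - -79 = 8 + 79 = 87$)
$B{\left(x \right)} = 1$ ($B{\left(x \right)} = \frac{x}{x} = 1$)
$- (\left(6 \cdot 4 + 0\right) + \left(\frac{B{\left(-6 \right)}}{-34} + \frac{z}{22}\right) 68) = - (\left(6 \cdot 4 + 0\right) + \left(1 \frac{1}{-34} + \frac{87}{22}\right) 68) = - (\left(24 + 0\right) + \left(1 \left(- \frac{1}{34}\right) + 87 \cdot \frac{1}{22}\right) 68) = - (24 + \left(- \frac{1}{34} + \frac{87}{22}\right) 68) = - (24 + \frac{734}{187} \cdot 68) = - (24 + \frac{2936}{11}) = \left(-1\right) \frac{3200}{11} = - \frac{3200}{11}$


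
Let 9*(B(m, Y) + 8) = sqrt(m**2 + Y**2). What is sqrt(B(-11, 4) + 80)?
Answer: sqrt(648 + sqrt(137))/3 ≈ 8.5616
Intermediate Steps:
B(m, Y) = -8 + sqrt(Y**2 + m**2)/9 (B(m, Y) = -8 + sqrt(m**2 + Y**2)/9 = -8 + sqrt(Y**2 + m**2)/9)
sqrt(B(-11, 4) + 80) = sqrt((-8 + sqrt(4**2 + (-11)**2)/9) + 80) = sqrt((-8 + sqrt(16 + 121)/9) + 80) = sqrt((-8 + sqrt(137)/9) + 80) = sqrt(72 + sqrt(137)/9)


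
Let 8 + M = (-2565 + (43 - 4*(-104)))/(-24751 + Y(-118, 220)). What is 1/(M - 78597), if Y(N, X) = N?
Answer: -1913/150371203 ≈ -1.2722e-5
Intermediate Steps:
M = -15142/1913 (M = -8 + (-2565 + (43 - 4*(-104)))/(-24751 - 118) = -8 + (-2565 + (43 + 416))/(-24869) = -8 + (-2565 + 459)*(-1/24869) = -8 - 2106*(-1/24869) = -8 + 162/1913 = -15142/1913 ≈ -7.9153)
1/(M - 78597) = 1/(-15142/1913 - 78597) = 1/(-150371203/1913) = -1913/150371203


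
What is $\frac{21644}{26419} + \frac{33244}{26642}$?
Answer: $\frac{727456342}{351927499} \approx 2.0671$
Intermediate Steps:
$\frac{21644}{26419} + \frac{33244}{26642} = 21644 \cdot \frac{1}{26419} + 33244 \cdot \frac{1}{26642} = \frac{21644}{26419} + \frac{16622}{13321} = \frac{727456342}{351927499}$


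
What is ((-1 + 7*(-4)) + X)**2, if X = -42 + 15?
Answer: 3136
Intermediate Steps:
X = -27
((-1 + 7*(-4)) + X)**2 = ((-1 + 7*(-4)) - 27)**2 = ((-1 - 28) - 27)**2 = (-29 - 27)**2 = (-56)**2 = 3136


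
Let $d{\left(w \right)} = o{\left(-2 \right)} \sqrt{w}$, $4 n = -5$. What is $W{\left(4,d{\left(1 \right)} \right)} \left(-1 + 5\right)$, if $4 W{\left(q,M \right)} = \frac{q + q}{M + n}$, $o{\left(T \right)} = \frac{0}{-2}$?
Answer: $- \frac{32}{5} \approx -6.4$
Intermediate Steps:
$o{\left(T \right)} = 0$ ($o{\left(T \right)} = 0 \left(- \frac{1}{2}\right) = 0$)
$n = - \frac{5}{4}$ ($n = \frac{1}{4} \left(-5\right) = - \frac{5}{4} \approx -1.25$)
$d{\left(w \right)} = 0$ ($d{\left(w \right)} = 0 \sqrt{w} = 0$)
$W{\left(q,M \right)} = \frac{q}{2 \left(- \frac{5}{4} + M\right)}$ ($W{\left(q,M \right)} = \frac{\left(q + q\right) \frac{1}{M - \frac{5}{4}}}{4} = \frac{2 q \frac{1}{- \frac{5}{4} + M}}{4} = \frac{q}{2 \left(- \frac{5}{4} + M\right)}$)
$W{\left(4,d{\left(1 \right)} \right)} \left(-1 + 5\right) = 2 \cdot 4 \frac{1}{-5 + 4 \cdot 0} \left(-1 + 5\right) = 2 \cdot 4 \frac{1}{-5 + 0} \cdot 4 = 2 \cdot 4 \frac{1}{-5} \cdot 4 = 2 \cdot 4 \left(- \frac{1}{5}\right) 4 = \left(- \frac{8}{5}\right) 4 = - \frac{32}{5}$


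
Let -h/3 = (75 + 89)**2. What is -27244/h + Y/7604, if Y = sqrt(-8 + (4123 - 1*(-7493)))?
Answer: 6811/20172 + sqrt(2902)/3802 ≈ 0.35182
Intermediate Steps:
Y = 2*sqrt(2902) (Y = sqrt(-8 + (4123 + 7493)) = sqrt(-8 + 11616) = sqrt(11608) = 2*sqrt(2902) ≈ 107.74)
h = -80688 (h = -3*(75 + 89)**2 = -3*164**2 = -3*26896 = -80688)
-27244/h + Y/7604 = -27244/(-80688) + (2*sqrt(2902))/7604 = -27244*(-1/80688) + (2*sqrt(2902))*(1/7604) = 6811/20172 + sqrt(2902)/3802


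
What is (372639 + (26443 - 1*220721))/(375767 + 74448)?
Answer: 178361/450215 ≈ 0.39617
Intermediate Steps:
(372639 + (26443 - 1*220721))/(375767 + 74448) = (372639 + (26443 - 220721))/450215 = (372639 - 194278)*(1/450215) = 178361*(1/450215) = 178361/450215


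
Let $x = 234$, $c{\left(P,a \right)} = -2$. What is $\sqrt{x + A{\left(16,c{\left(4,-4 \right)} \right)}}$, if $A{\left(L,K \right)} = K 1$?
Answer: $2 \sqrt{58} \approx 15.232$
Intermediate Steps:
$A{\left(L,K \right)} = K$
$\sqrt{x + A{\left(16,c{\left(4,-4 \right)} \right)}} = \sqrt{234 - 2} = \sqrt{232} = 2 \sqrt{58}$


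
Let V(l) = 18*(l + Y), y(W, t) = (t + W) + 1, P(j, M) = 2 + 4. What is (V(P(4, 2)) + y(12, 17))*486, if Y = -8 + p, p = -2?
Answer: -20412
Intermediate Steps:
P(j, M) = 6
Y = -10 (Y = -8 - 2 = -10)
y(W, t) = 1 + W + t (y(W, t) = (W + t) + 1 = 1 + W + t)
V(l) = -180 + 18*l (V(l) = 18*(l - 10) = 18*(-10 + l) = -180 + 18*l)
(V(P(4, 2)) + y(12, 17))*486 = ((-180 + 18*6) + (1 + 12 + 17))*486 = ((-180 + 108) + 30)*486 = (-72 + 30)*486 = -42*486 = -20412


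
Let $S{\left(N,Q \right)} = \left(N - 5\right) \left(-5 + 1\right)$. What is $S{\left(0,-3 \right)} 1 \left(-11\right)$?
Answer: $-220$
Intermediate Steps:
$S{\left(N,Q \right)} = 20 - 4 N$ ($S{\left(N,Q \right)} = \left(-5 + N\right) \left(-4\right) = 20 - 4 N$)
$S{\left(0,-3 \right)} 1 \left(-11\right) = \left(20 - 0\right) 1 \left(-11\right) = \left(20 + 0\right) 1 \left(-11\right) = 20 \cdot 1 \left(-11\right) = 20 \left(-11\right) = -220$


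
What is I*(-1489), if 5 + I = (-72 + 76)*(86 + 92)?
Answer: -1052723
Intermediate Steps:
I = 707 (I = -5 + (-72 + 76)*(86 + 92) = -5 + 4*178 = -5 + 712 = 707)
I*(-1489) = 707*(-1489) = -1052723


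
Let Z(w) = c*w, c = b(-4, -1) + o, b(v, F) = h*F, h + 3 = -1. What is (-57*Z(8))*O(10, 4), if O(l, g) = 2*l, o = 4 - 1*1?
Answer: -63840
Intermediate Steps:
o = 3 (o = 4 - 1 = 3)
h = -4 (h = -3 - 1 = -4)
b(v, F) = -4*F
c = 7 (c = -4*(-1) + 3 = 4 + 3 = 7)
Z(w) = 7*w
(-57*Z(8))*O(10, 4) = (-399*8)*(2*10) = -57*56*20 = -3192*20 = -63840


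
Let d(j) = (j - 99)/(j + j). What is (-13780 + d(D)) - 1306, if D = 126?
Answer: -422405/28 ≈ -15086.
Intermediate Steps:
d(j) = (-99 + j)/(2*j) (d(j) = (-99 + j)/((2*j)) = (-99 + j)*(1/(2*j)) = (-99 + j)/(2*j))
(-13780 + d(D)) - 1306 = (-13780 + (½)*(-99 + 126)/126) - 1306 = (-13780 + (½)*(1/126)*27) - 1306 = (-13780 + 3/28) - 1306 = -385837/28 - 1306 = -422405/28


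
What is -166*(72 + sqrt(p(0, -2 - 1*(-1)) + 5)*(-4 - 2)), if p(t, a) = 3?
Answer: -11952 + 1992*sqrt(2) ≈ -9134.9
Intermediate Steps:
-166*(72 + sqrt(p(0, -2 - 1*(-1)) + 5)*(-4 - 2)) = -166*(72 + sqrt(3 + 5)*(-4 - 2)) = -166*(72 + sqrt(8)*(-6)) = -166*(72 + (2*sqrt(2))*(-6)) = -166*(72 - 12*sqrt(2)) = -11952 + 1992*sqrt(2)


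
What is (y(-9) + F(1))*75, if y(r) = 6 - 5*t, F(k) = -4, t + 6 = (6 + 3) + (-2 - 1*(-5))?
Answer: -2100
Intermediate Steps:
t = 6 (t = -6 + ((6 + 3) + (-2 - 1*(-5))) = -6 + (9 + (-2 + 5)) = -6 + (9 + 3) = -6 + 12 = 6)
y(r) = -24 (y(r) = 6 - 5*6 = 6 - 30 = -24)
(y(-9) + F(1))*75 = (-24 - 4)*75 = -28*75 = -2100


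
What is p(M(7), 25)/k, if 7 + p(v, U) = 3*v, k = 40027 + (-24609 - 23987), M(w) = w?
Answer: -14/8569 ≈ -0.0016338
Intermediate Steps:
k = -8569 (k = 40027 - 48596 = -8569)
p(v, U) = -7 + 3*v
p(M(7), 25)/k = (-7 + 3*7)/(-8569) = (-7 + 21)*(-1/8569) = 14*(-1/8569) = -14/8569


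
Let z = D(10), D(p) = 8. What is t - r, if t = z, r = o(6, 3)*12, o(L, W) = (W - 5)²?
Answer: -40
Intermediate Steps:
o(L, W) = (-5 + W)²
z = 8
r = 48 (r = (-5 + 3)²*12 = (-2)²*12 = 4*12 = 48)
t = 8
t - r = 8 - 1*48 = 8 - 48 = -40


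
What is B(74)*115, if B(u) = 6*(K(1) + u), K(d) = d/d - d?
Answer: 51060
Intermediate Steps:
K(d) = 1 - d
B(u) = 6*u (B(u) = 6*((1 - 1*1) + u) = 6*((1 - 1) + u) = 6*(0 + u) = 6*u)
B(74)*115 = (6*74)*115 = 444*115 = 51060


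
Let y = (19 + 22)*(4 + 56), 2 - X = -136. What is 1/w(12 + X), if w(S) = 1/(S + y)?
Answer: 2610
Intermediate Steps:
X = 138 (X = 2 - 1*(-136) = 2 + 136 = 138)
y = 2460 (y = 41*60 = 2460)
w(S) = 1/(2460 + S) (w(S) = 1/(S + 2460) = 1/(2460 + S))
1/w(12 + X) = 1/(1/(2460 + (12 + 138))) = 1/(1/(2460 + 150)) = 1/(1/2610) = 2610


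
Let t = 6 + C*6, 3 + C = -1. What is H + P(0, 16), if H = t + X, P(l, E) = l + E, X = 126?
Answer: 124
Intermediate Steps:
C = -4 (C = -3 - 1 = -4)
P(l, E) = E + l
t = -18 (t = 6 - 4*6 = 6 - 24 = -18)
H = 108 (H = -18 + 126 = 108)
H + P(0, 16) = 108 + (16 + 0) = 108 + 16 = 124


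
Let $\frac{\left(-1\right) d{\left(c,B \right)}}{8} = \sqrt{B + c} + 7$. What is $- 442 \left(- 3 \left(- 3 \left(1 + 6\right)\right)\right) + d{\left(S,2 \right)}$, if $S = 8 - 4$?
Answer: $-27902 - 8 \sqrt{6} \approx -27922.0$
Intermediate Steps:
$S = 4$ ($S = 8 - 4 = 4$)
$d{\left(c,B \right)} = -56 - 8 \sqrt{B + c}$ ($d{\left(c,B \right)} = - 8 \left(\sqrt{B + c} + 7\right) = - 8 \left(7 + \sqrt{B + c}\right) = -56 - 8 \sqrt{B + c}$)
$- 442 \left(- 3 \left(- 3 \left(1 + 6\right)\right)\right) + d{\left(S,2 \right)} = - 442 \left(- 3 \left(- 3 \left(1 + 6\right)\right)\right) - \left(56 + 8 \sqrt{2 + 4}\right) = - 442 \left(- 3 \left(\left(-3\right) 7\right)\right) - \left(56 + 8 \sqrt{6}\right) = - 442 \left(\left(-3\right) \left(-21\right)\right) - \left(56 + 8 \sqrt{6}\right) = \left(-442\right) 63 - \left(56 + 8 \sqrt{6}\right) = -27846 - \left(56 + 8 \sqrt{6}\right) = -27902 - 8 \sqrt{6}$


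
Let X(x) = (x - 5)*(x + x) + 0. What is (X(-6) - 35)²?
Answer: 9409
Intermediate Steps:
X(x) = 2*x*(-5 + x) (X(x) = (-5 + x)*(2*x) + 0 = 2*x*(-5 + x) + 0 = 2*x*(-5 + x))
(X(-6) - 35)² = (2*(-6)*(-5 - 6) - 35)² = (2*(-6)*(-11) - 35)² = (132 - 35)² = 97² = 9409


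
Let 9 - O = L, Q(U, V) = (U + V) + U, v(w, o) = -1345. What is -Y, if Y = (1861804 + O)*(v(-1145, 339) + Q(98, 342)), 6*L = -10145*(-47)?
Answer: 2876702947/2 ≈ 1.4384e+9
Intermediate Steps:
L = 476815/6 (L = (-10145*(-47))/6 = (1/6)*476815 = 476815/6 ≈ 79469.)
Q(U, V) = V + 2*U
O = -476761/6 (O = 9 - 1*476815/6 = 9 - 476815/6 = -476761/6 ≈ -79460.)
Y = -2876702947/2 (Y = (1861804 - 476761/6)*(-1345 + (342 + 2*98)) = 10694063*(-1345 + (342 + 196))/6 = 10694063*(-1345 + 538)/6 = (10694063/6)*(-807) = -2876702947/2 ≈ -1.4384e+9)
-Y = -1*(-2876702947/2) = 2876702947/2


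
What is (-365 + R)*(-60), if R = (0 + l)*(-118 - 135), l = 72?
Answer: 1114860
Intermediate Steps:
R = -18216 (R = (0 + 72)*(-118 - 135) = 72*(-253) = -18216)
(-365 + R)*(-60) = (-365 - 18216)*(-60) = -18581*(-60) = 1114860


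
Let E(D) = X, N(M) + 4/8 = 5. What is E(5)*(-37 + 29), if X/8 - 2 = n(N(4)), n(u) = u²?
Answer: -1424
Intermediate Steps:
N(M) = 9/2 (N(M) = -½ + 5 = 9/2)
X = 178 (X = 16 + 8*(9/2)² = 16 + 8*(81/4) = 16 + 162 = 178)
E(D) = 178
E(5)*(-37 + 29) = 178*(-37 + 29) = 178*(-8) = -1424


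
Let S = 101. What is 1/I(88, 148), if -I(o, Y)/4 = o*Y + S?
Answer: -1/52500 ≈ -1.9048e-5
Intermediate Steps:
I(o, Y) = -404 - 4*Y*o (I(o, Y) = -4*(o*Y + 101) = -4*(Y*o + 101) = -4*(101 + Y*o) = -404 - 4*Y*o)
1/I(88, 148) = 1/(-404 - 4*148*88) = 1/(-404 - 52096) = 1/(-52500) = -1/52500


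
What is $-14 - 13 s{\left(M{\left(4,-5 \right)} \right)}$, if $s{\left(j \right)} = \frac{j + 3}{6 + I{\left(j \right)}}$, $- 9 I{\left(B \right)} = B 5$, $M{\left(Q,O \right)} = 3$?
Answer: $-32$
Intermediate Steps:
$I{\left(B \right)} = - \frac{5 B}{9}$ ($I{\left(B \right)} = - \frac{B 5}{9} = - \frac{5 B}{9}$)
$s{\left(j \right)} = \frac{3 + j}{6 - \frac{5 j}{9}}$ ($s{\left(j \right)} = \frac{j + 3}{6 - \frac{5 j}{9}} = \frac{3 + j}{6 - \frac{5 j}{9}}$)
$-14 - 13 s{\left(M{\left(4,-5 \right)} \right)} = -14 - 13 \frac{9 \left(-3 - 3\right)}{-54 + 5 \cdot 3} = -14 - 13 \frac{9 \left(-3 - 3\right)}{-54 + 15} = -14 - 13 \cdot 9 \frac{1}{-39} \left(-6\right) = -14 - 13 \cdot 9 \left(- \frac{1}{39}\right) \left(-6\right) = -14 - 18 = -32$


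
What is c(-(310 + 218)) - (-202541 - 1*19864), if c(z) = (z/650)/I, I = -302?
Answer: 10914525507/49075 ≈ 2.2241e+5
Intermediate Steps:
c(z) = -z/196300 (c(z) = (z/650)/(-302) = (z*(1/650))*(-1/302) = (z/650)*(-1/302) = -z/196300)
c(-(310 + 218)) - (-202541 - 1*19864) = -(-1)*(310 + 218)/196300 - (-202541 - 1*19864) = -(-1)*528/196300 - (-202541 - 19864) = -1/196300*(-528) - 1*(-222405) = 132/49075 + 222405 = 10914525507/49075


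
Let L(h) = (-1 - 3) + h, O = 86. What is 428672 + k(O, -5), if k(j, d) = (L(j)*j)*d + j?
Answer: 393498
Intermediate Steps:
L(h) = -4 + h
k(j, d) = j + d*j*(-4 + j) (k(j, d) = ((-4 + j)*j)*d + j = (j*(-4 + j))*d + j = d*j*(-4 + j) + j = j + d*j*(-4 + j))
428672 + k(O, -5) = 428672 + 86*(1 - 5*(-4 + 86)) = 428672 + 86*(1 - 5*82) = 428672 + 86*(1 - 410) = 428672 + 86*(-409) = 428672 - 35174 = 393498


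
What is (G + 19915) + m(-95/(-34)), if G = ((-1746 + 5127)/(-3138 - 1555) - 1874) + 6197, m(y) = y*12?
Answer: 1936349411/79781 ≈ 24271.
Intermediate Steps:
m(y) = 12*y
G = 20284458/4693 (G = (3381/(-4693) - 1874) + 6197 = (3381*(-1/4693) - 1874) + 6197 = (-3381/4693 - 1874) + 6197 = -8798063/4693 + 6197 = 20284458/4693 ≈ 4322.3)
(G + 19915) + m(-95/(-34)) = (20284458/4693 + 19915) + 12*(-95/(-34)) = 113745553/4693 + 12*(-95*(-1/34)) = 113745553/4693 + 12*(95/34) = 113745553/4693 + 570/17 = 1936349411/79781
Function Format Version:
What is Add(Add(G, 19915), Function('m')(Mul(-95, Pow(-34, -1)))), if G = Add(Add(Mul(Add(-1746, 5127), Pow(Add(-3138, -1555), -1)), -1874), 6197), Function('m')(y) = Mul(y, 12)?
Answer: Rational(1936349411, 79781) ≈ 24271.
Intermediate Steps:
Function('m')(y) = Mul(12, y)
G = Rational(20284458, 4693) (G = Add(Add(Mul(3381, Pow(-4693, -1)), -1874), 6197) = Add(Add(Mul(3381, Rational(-1, 4693)), -1874), 6197) = Add(Add(Rational(-3381, 4693), -1874), 6197) = Add(Rational(-8798063, 4693), 6197) = Rational(20284458, 4693) ≈ 4322.3)
Add(Add(G, 19915), Function('m')(Mul(-95, Pow(-34, -1)))) = Add(Add(Rational(20284458, 4693), 19915), Mul(12, Mul(-95, Pow(-34, -1)))) = Add(Rational(113745553, 4693), Mul(12, Mul(-95, Rational(-1, 34)))) = Add(Rational(113745553, 4693), Mul(12, Rational(95, 34))) = Add(Rational(113745553, 4693), Rational(570, 17)) = Rational(1936349411, 79781)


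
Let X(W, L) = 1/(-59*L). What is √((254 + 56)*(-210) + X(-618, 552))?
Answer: I*√17262479513742/16284 ≈ 255.15*I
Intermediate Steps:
X(W, L) = -1/(59*L)
√((254 + 56)*(-210) + X(-618, 552)) = √((254 + 56)*(-210) - 1/59/552) = √(310*(-210) - 1/59*1/552) = √(-65100 - 1/32568) = √(-2120176801/32568) = I*√17262479513742/16284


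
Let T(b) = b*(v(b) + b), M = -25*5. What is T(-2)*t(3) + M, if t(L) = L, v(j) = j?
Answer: -101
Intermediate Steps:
M = -125
T(b) = 2*b² (T(b) = b*(b + b) = b*(2*b) = 2*b²)
T(-2)*t(3) + M = (2*(-2)²)*3 - 125 = (2*4)*3 - 125 = 8*3 - 125 = 24 - 125 = -101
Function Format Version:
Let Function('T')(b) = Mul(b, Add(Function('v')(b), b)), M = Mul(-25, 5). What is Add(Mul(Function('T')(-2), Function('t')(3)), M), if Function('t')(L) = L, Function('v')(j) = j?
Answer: -101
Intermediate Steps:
M = -125
Function('T')(b) = Mul(2, Pow(b, 2)) (Function('T')(b) = Mul(b, Add(b, b)) = Mul(b, Mul(2, b)) = Mul(2, Pow(b, 2)))
Add(Mul(Function('T')(-2), Function('t')(3)), M) = Add(Mul(Mul(2, Pow(-2, 2)), 3), -125) = Add(Mul(Mul(2, 4), 3), -125) = Add(Mul(8, 3), -125) = Add(24, -125) = -101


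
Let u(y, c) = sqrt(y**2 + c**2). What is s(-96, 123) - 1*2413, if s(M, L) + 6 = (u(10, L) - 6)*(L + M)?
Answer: -2581 + 27*sqrt(15229) ≈ 750.96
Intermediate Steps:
u(y, c) = sqrt(c**2 + y**2)
s(M, L) = -6 + (-6 + sqrt(100 + L**2))*(L + M) (s(M, L) = -6 + (sqrt(L**2 + 10**2) - 6)*(L + M) = -6 + (sqrt(L**2 + 100) - 6)*(L + M) = -6 + (sqrt(100 + L**2) - 6)*(L + M) = -6 + (-6 + sqrt(100 + L**2))*(L + M))
s(-96, 123) - 1*2413 = (-6 - 6*123 - 6*(-96) + 123*sqrt(100 + 123**2) - 96*sqrt(100 + 123**2)) - 1*2413 = (-6 - 738 + 576 + 123*sqrt(100 + 15129) - 96*sqrt(100 + 15129)) - 2413 = (-6 - 738 + 576 + 123*sqrt(15229) - 96*sqrt(15229)) - 2413 = (-168 + 27*sqrt(15229)) - 2413 = -2581 + 27*sqrt(15229)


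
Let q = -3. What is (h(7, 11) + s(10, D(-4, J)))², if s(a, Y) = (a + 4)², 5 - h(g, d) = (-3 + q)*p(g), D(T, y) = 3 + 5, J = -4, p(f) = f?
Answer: 59049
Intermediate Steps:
D(T, y) = 8
h(g, d) = 5 + 6*g (h(g, d) = 5 - (-3 - 3)*g = 5 - (-6)*g = 5 + 6*g)
s(a, Y) = (4 + a)²
(h(7, 11) + s(10, D(-4, J)))² = ((5 + 6*7) + (4 + 10)²)² = ((5 + 42) + 14²)² = (47 + 196)² = 243² = 59049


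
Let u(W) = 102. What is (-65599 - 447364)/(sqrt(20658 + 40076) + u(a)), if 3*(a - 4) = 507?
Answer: 26161113/25165 - 512963*sqrt(60734)/50330 ≈ -1472.2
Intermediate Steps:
a = 173 (a = 4 + (1/3)*507 = 4 + 169 = 173)
(-65599 - 447364)/(sqrt(20658 + 40076) + u(a)) = (-65599 - 447364)/(sqrt(20658 + 40076) + 102) = -512963/(sqrt(60734) + 102) = -512963/(102 + sqrt(60734))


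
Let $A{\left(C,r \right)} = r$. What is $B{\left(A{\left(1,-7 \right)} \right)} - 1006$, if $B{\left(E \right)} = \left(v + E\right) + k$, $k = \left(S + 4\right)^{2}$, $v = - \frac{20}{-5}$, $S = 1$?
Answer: $-984$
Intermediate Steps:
$v = 4$ ($v = \left(-20\right) \left(- \frac{1}{5}\right) = 4$)
$k = 25$ ($k = \left(1 + 4\right)^{2} = 5^{2} = 25$)
$B{\left(E \right)} = 29 + E$ ($B{\left(E \right)} = \left(4 + E\right) + 25 = 29 + E$)
$B{\left(A{\left(1,-7 \right)} \right)} - 1006 = \left(29 - 7\right) - 1006 = 22 - 1006 = -984$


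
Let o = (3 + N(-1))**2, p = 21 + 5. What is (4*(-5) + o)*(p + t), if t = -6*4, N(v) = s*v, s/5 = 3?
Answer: 248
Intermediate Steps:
s = 15 (s = 5*3 = 15)
p = 26
N(v) = 15*v
o = 144 (o = (3 + 15*(-1))**2 = (3 - 15)**2 = (-12)**2 = 144)
t = -24
(4*(-5) + o)*(p + t) = (4*(-5) + 144)*(26 - 24) = (-20 + 144)*2 = 124*2 = 248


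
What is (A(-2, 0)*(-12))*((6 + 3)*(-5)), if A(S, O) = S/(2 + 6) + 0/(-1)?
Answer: -135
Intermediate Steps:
A(S, O) = S/8 (A(S, O) = S/8 + 0*(-1) = S*(⅛) + 0 = S/8 + 0 = S/8)
(A(-2, 0)*(-12))*((6 + 3)*(-5)) = (((⅛)*(-2))*(-12))*((6 + 3)*(-5)) = (-¼*(-12))*(9*(-5)) = 3*(-45) = -135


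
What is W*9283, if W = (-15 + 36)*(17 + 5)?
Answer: 4288746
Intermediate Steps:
W = 462 (W = 21*22 = 462)
W*9283 = 462*9283 = 4288746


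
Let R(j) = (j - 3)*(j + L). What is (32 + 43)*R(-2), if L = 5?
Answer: -1125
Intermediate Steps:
R(j) = (-3 + j)*(5 + j) (R(j) = (j - 3)*(j + 5) = (-3 + j)*(5 + j))
(32 + 43)*R(-2) = (32 + 43)*(-15 + (-2)² + 2*(-2)) = 75*(-15 + 4 - 4) = 75*(-15) = -1125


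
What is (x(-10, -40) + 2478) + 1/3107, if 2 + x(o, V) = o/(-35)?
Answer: 53856745/21749 ≈ 2476.3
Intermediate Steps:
x(o, V) = -2 - o/35 (x(o, V) = -2 + o/(-35) = -2 + o*(-1/35) = -2 - o/35)
(x(-10, -40) + 2478) + 1/3107 = ((-2 - 1/35*(-10)) + 2478) + 1/3107 = ((-2 + 2/7) + 2478) + 1/3107 = (-12/7 + 2478) + 1/3107 = 17334/7 + 1/3107 = 53856745/21749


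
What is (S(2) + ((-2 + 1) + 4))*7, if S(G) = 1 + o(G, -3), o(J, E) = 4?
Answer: 56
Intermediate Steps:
S(G) = 5 (S(G) = 1 + 4 = 5)
(S(2) + ((-2 + 1) + 4))*7 = (5 + ((-2 + 1) + 4))*7 = (5 + (-1 + 4))*7 = (5 + 3)*7 = 8*7 = 56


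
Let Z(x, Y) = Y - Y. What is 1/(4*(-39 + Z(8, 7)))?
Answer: -1/156 ≈ -0.0064103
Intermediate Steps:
Z(x, Y) = 0
1/(4*(-39 + Z(8, 7))) = 1/(4*(-39 + 0)) = 1/(4*(-39)) = 1/(-156) = -1/156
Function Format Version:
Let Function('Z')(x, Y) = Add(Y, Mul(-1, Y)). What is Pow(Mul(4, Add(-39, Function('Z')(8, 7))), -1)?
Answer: Rational(-1, 156) ≈ -0.0064103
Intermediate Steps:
Function('Z')(x, Y) = 0
Pow(Mul(4, Add(-39, Function('Z')(8, 7))), -1) = Pow(Mul(4, Add(-39, 0)), -1) = Pow(Mul(4, -39), -1) = Pow(-156, -1) = Rational(-1, 156)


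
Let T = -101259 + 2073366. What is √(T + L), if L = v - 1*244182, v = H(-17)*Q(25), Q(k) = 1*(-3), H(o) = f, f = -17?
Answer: 2*√431994 ≈ 1314.5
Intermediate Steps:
H(o) = -17
Q(k) = -3
v = 51 (v = -17*(-3) = 51)
L = -244131 (L = 51 - 1*244182 = 51 - 244182 = -244131)
T = 1972107
√(T + L) = √(1972107 - 244131) = √1727976 = 2*√431994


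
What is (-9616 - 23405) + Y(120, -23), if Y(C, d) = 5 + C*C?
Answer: -18616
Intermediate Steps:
Y(C, d) = 5 + C²
(-9616 - 23405) + Y(120, -23) = (-9616 - 23405) + (5 + 120²) = -33021 + (5 + 14400) = -33021 + 14405 = -18616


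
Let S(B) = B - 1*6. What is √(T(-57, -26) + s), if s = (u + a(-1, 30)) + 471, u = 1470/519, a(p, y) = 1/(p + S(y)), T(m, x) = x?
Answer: √7090967942/3979 ≈ 21.163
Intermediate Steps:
S(B) = -6 + B (S(B) = B - 6 = -6 + B)
a(p, y) = 1/(-6 + p + y) (a(p, y) = 1/(p + (-6 + y)) = 1/(-6 + p + y))
u = 490/173 (u = 1470*(1/519) = 490/173 ≈ 2.8324)
s = 1885552/3979 (s = (490/173 + 1/(-6 - 1 + 30)) + 471 = (490/173 + 1/23) + 471 = 11443/3979 + 471 = 1885552/3979 ≈ 473.88)
√(T(-57, -26) + s) = √(-26 + 1885552/3979) = √(1782098/3979) = √7090967942/3979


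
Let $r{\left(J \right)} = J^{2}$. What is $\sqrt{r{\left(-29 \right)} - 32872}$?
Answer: $3 i \sqrt{3559} \approx 178.97 i$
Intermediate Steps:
$\sqrt{r{\left(-29 \right)} - 32872} = \sqrt{\left(-29\right)^{2} - 32872} = \sqrt{841 - 32872} = \sqrt{-32031} = 3 i \sqrt{3559}$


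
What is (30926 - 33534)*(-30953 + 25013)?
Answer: 15491520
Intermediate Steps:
(30926 - 33534)*(-30953 + 25013) = -2608*(-5940) = 15491520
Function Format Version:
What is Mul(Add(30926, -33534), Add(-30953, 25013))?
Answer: 15491520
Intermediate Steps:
Mul(Add(30926, -33534), Add(-30953, 25013)) = Mul(-2608, -5940) = 15491520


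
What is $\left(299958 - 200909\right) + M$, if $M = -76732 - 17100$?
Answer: $5217$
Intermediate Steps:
$M = -93832$
$\left(299958 - 200909\right) + M = \left(299958 - 200909\right) - 93832 = 99049 - 93832 = 5217$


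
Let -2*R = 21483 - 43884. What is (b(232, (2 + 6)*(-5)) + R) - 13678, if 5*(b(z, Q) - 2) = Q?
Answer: -4967/2 ≈ -2483.5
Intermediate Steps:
b(z, Q) = 2 + Q/5
R = 22401/2 (R = -(21483 - 43884)/2 = -1/2*(-22401) = 22401/2 ≈ 11201.)
(b(232, (2 + 6)*(-5)) + R) - 13678 = ((2 + ((2 + 6)*(-5))/5) + 22401/2) - 13678 = ((2 + (8*(-5))/5) + 22401/2) - 13678 = ((2 + (1/5)*(-40)) + 22401/2) - 13678 = ((2 - 8) + 22401/2) - 13678 = (-6 + 22401/2) - 13678 = 22389/2 - 13678 = -4967/2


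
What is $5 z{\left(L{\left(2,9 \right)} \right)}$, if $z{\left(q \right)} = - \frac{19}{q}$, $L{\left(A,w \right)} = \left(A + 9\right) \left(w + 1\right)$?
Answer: $- \frac{19}{22} \approx -0.86364$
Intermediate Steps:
$L{\left(A,w \right)} = \left(1 + w\right) \left(9 + A\right)$ ($L{\left(A,w \right)} = \left(9 + A\right) \left(1 + w\right) = \left(1 + w\right) \left(9 + A\right)$)
$5 z{\left(L{\left(2,9 \right)} \right)} = 5 \left(- \frac{19}{9 + 2 + 9 \cdot 9 + 2 \cdot 9}\right) = 5 \left(- \frac{19}{9 + 2 + 81 + 18}\right) = 5 \left(- \frac{19}{110}\right) = - \frac{19}{22}$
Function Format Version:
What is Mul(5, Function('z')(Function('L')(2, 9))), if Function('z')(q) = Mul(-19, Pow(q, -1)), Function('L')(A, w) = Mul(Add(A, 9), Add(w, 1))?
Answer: Rational(-19, 22) ≈ -0.86364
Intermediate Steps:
Function('L')(A, w) = Mul(Add(1, w), Add(9, A)) (Function('L')(A, w) = Mul(Add(9, A), Add(1, w)) = Mul(Add(1, w), Add(9, A)))
Mul(5, Function('z')(Function('L')(2, 9))) = Mul(5, Mul(-19, Pow(Add(9, 2, Mul(9, 9), Mul(2, 9)), -1))) = Mul(5, Mul(-19, Pow(Add(9, 2, 81, 18), -1))) = Mul(5, Mul(-19, Pow(110, -1))) = Mul(5, Mul(-19, Rational(1, 110))) = Mul(5, Rational(-19, 110)) = Rational(-19, 22)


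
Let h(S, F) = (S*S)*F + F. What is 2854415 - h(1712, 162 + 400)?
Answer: -1644336675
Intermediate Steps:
h(S, F) = F + F*S² (h(S, F) = S²*F + F = F*S² + F = F + F*S²)
2854415 - h(1712, 162 + 400) = 2854415 - (162 + 400)*(1 + 1712²) = 2854415 - 562*(1 + 2930944) = 2854415 - 562*2930945 = 2854415 - 1*1647191090 = 2854415 - 1647191090 = -1644336675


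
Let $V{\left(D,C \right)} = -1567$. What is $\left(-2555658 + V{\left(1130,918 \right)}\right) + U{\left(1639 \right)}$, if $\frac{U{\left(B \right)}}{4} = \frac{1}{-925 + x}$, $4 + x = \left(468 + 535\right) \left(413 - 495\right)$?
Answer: $- \frac{212697189379}{83175} \approx -2.5572 \cdot 10^{6}$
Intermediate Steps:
$x = -82250$ ($x = -4 + \left(468 + 535\right) \left(413 - 495\right) = -4 + 1003 \left(-82\right) = -4 - 82246 = -82250$)
$U{\left(B \right)} = - \frac{4}{83175}$ ($U{\left(B \right)} = \frac{4}{-925 - 82250} = \frac{4}{-83175} = 4 \left(- \frac{1}{83175}\right) = - \frac{4}{83175}$)
$\left(-2555658 + V{\left(1130,918 \right)}\right) + U{\left(1639 \right)} = \left(-2555658 - 1567\right) - \frac{4}{83175} = -2557225 - \frac{4}{83175} = - \frac{212697189379}{83175}$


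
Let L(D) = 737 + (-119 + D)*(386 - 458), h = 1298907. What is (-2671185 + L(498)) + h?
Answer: -1398829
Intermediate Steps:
L(D) = 9305 - 72*D (L(D) = 737 + (-119 + D)*(-72) = 737 + (8568 - 72*D) = 9305 - 72*D)
(-2671185 + L(498)) + h = (-2671185 + (9305 - 72*498)) + 1298907 = (-2671185 + (9305 - 35856)) + 1298907 = (-2671185 - 26551) + 1298907 = -2697736 + 1298907 = -1398829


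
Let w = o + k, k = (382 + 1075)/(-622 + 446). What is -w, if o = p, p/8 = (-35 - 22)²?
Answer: -4573135/176 ≈ -25984.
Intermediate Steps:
p = 25992 (p = 8*(-35 - 22)² = 8*(-57)² = 8*3249 = 25992)
o = 25992
k = -1457/176 (k = 1457/(-176) = 1457*(-1/176) = -1457/176 ≈ -8.2784)
w = 4573135/176 (w = 25992 - 1457/176 = 4573135/176 ≈ 25984.)
-w = -1*4573135/176 = -4573135/176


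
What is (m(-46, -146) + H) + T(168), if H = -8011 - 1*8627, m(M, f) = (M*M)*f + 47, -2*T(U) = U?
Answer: -325611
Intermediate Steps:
T(U) = -U/2
m(M, f) = 47 + f*M² (m(M, f) = M²*f + 47 = f*M² + 47 = 47 + f*M²)
H = -16638 (H = -8011 - 8627 = -16638)
(m(-46, -146) + H) + T(168) = ((47 - 146*(-46)²) - 16638) - ½*168 = ((47 - 146*2116) - 16638) - 84 = ((47 - 308936) - 16638) - 84 = (-308889 - 16638) - 84 = -325527 - 84 = -325611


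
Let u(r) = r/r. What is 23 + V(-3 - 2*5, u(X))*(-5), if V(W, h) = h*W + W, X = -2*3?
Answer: 153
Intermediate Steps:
X = -6
u(r) = 1
V(W, h) = W + W*h (V(W, h) = W*h + W = W + W*h)
23 + V(-3 - 2*5, u(X))*(-5) = 23 + ((-3 - 2*5)*(1 + 1))*(-5) = 23 + ((-3 - 10)*2)*(-5) = 23 - 13*2*(-5) = 23 - 26*(-5) = 23 + 130 = 153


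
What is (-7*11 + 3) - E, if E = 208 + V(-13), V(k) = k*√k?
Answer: -282 + 13*I*√13 ≈ -282.0 + 46.872*I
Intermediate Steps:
V(k) = k^(3/2)
E = 208 - 13*I*√13 (E = 208 + (-13)^(3/2) = 208 - 13*I*√13 ≈ 208.0 - 46.872*I)
(-7*11 + 3) - E = (-7*11 + 3) - (208 - 13*I*√13) = (-77 + 3) + (-208 + 13*I*√13) = -74 + (-208 + 13*I*√13) = -282 + 13*I*√13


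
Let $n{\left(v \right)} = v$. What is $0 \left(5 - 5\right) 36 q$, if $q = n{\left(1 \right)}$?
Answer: $0$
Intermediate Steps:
$q = 1$
$0 \left(5 - 5\right) 36 q = 0 \left(5 - 5\right) 36 \cdot 1 = 0 \cdot 0 \cdot 36 \cdot 1 = 0 \cdot 36 \cdot 1 = 0 \cdot 1 = 0$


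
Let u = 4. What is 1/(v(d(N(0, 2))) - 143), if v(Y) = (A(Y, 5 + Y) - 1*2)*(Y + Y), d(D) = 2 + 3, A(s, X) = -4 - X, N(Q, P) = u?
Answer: -1/303 ≈ -0.0033003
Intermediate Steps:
N(Q, P) = 4
d(D) = 5
v(Y) = 2*Y*(-11 - Y) (v(Y) = ((-4 - (5 + Y)) - 1*2)*(Y + Y) = ((-4 + (-5 - Y)) - 2)*(2*Y) = ((-9 - Y) - 2)*(2*Y) = (-11 - Y)*(2*Y) = 2*Y*(-11 - Y))
1/(v(d(N(0, 2))) - 143) = 1/(-2*5*(11 + 5) - 143) = 1/(-2*5*16 - 143) = 1/(-160 - 143) = 1/(-303) = -1/303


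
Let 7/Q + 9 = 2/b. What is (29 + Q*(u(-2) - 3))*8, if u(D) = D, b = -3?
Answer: 7568/29 ≈ 260.97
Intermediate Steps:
Q = -21/29 (Q = 7/(-9 + 2/(-3)) = 7/(-9 + 2*(-⅓)) = 7/(-9 - ⅔) = 7/(-29/3) = 7*(-3/29) = -21/29 ≈ -0.72414)
(29 + Q*(u(-2) - 3))*8 = (29 - 21*(-2 - 3)/29)*8 = (29 - 21/29*(-5))*8 = (29 + 105/29)*8 = (946/29)*8 = 7568/29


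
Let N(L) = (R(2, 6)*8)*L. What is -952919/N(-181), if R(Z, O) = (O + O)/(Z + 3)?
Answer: 4764595/17376 ≈ 274.21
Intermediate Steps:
R(Z, O) = 2*O/(3 + Z) (R(Z, O) = (2*O)/(3 + Z) = 2*O/(3 + Z))
N(L) = 96*L/5 (N(L) = ((2*6/(3 + 2))*8)*L = ((2*6/5)*8)*L = ((2*6*(⅕))*8)*L = ((12/5)*8)*L = 96*L/5)
-952919/N(-181) = -952919/((96/5)*(-181)) = -952919/(-17376/5) = -952919*(-5/17376) = 4764595/17376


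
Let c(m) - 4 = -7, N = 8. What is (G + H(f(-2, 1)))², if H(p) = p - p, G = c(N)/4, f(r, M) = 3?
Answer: 9/16 ≈ 0.56250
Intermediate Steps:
c(m) = -3 (c(m) = 4 - 7 = -3)
G = -¾ (G = -3/4 = -3*¼ = -¾ ≈ -0.75000)
H(p) = 0
(G + H(f(-2, 1)))² = (-¾ + 0)² = (-¾)² = 9/16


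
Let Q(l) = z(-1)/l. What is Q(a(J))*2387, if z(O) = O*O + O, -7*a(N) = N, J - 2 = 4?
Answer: 0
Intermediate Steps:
J = 6 (J = 2 + 4 = 6)
a(N) = -N/7
z(O) = O + O² (z(O) = O² + O = O + O²)
Q(l) = 0 (Q(l) = (-(1 - 1))/l = (-1*0)/l = 0/l = 0)
Q(a(J))*2387 = 0*2387 = 0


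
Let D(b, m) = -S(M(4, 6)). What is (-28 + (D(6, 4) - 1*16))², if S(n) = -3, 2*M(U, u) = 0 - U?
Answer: 1681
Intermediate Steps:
M(U, u) = -U/2 (M(U, u) = (0 - U)/2 = (-U)/2 = -U/2)
D(b, m) = 3 (D(b, m) = -1*(-3) = 3)
(-28 + (D(6, 4) - 1*16))² = (-28 + (3 - 1*16))² = (-28 + (3 - 16))² = (-28 - 13)² = (-41)² = 1681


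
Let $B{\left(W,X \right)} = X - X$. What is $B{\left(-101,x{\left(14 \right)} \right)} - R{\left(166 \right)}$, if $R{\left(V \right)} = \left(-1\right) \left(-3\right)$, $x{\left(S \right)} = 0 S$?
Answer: $-3$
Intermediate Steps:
$x{\left(S \right)} = 0$
$B{\left(W,X \right)} = 0$
$R{\left(V \right)} = 3$
$B{\left(-101,x{\left(14 \right)} \right)} - R{\left(166 \right)} = 0 - 3 = -3$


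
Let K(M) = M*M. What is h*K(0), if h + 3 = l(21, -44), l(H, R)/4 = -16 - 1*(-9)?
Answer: 0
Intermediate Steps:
l(H, R) = -28 (l(H, R) = 4*(-16 - 1*(-9)) = 4*(-16 + 9) = 4*(-7) = -28)
K(M) = M²
h = -31 (h = -3 - 28 = -31)
h*K(0) = -31*0² = -31*0 = 0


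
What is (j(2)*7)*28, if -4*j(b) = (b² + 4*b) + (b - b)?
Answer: -588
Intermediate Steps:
j(b) = -b - b²/4 (j(b) = -((b² + 4*b) + (b - b))/4 = -((b² + 4*b) + 0)/4 = -(b² + 4*b)/4 = -b - b²/4)
(j(2)*7)*28 = (-¼*2*(4 + 2)*7)*28 = (-¼*2*6*7)*28 = -3*7*28 = -21*28 = -588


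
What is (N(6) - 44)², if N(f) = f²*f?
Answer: 29584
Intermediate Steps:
N(f) = f³
(N(6) - 44)² = (6³ - 44)² = (216 - 44)² = 172² = 29584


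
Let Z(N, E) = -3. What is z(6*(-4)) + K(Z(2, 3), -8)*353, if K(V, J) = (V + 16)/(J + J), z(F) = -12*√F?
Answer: -4589/16 - 24*I*√6 ≈ -286.81 - 58.788*I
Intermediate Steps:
K(V, J) = (16 + V)/(2*J) (K(V, J) = (16 + V)/((2*J)) = (16 + V)*(1/(2*J)) = (16 + V)/(2*J))
z(6*(-4)) + K(Z(2, 3), -8)*353 = -12*2*I*√6 + ((½)*(16 - 3)/(-8))*353 = -24*I*√6 + ((½)*(-⅛)*13)*353 = -24*I*√6 - 13/16*353 = -24*I*√6 - 4589/16 = -4589/16 - 24*I*√6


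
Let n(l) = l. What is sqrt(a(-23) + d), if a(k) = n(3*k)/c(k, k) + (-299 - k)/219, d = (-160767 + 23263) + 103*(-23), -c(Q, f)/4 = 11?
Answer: I*sqrt(360764682861)/1606 ≈ 374.0*I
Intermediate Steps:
c(Q, f) = -44 (c(Q, f) = -4*11 = -44)
d = -139873 (d = -137504 - 2369 = -139873)
a(k) = -299/219 - 701*k/9636 (a(k) = (3*k)/(-44) + (-299 - k)/219 = (3*k)*(-1/44) + (-299 - k)*(1/219) = -3*k/44 + (-299/219 - k/219) = -299/219 - 701*k/9636)
sqrt(a(-23) + d) = sqrt((-299/219 - 701/9636*(-23)) - 139873) = sqrt((-299/219 + 16123/9636) - 139873) = sqrt(989/3212 - 139873) = sqrt(-449271087/3212) = I*sqrt(360764682861)/1606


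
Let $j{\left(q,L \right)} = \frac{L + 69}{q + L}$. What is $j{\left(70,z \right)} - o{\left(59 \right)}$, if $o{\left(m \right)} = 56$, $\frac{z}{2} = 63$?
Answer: $- \frac{10781}{196} \approx -55.005$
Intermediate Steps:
$z = 126$ ($z = 2 \cdot 63 = 126$)
$j{\left(q,L \right)} = \frac{69 + L}{L + q}$
$j{\left(70,z \right)} - o{\left(59 \right)} = \frac{69 + 126}{126 + 70} - 56 = \frac{1}{196} \cdot 195 - 56 = \frac{195}{196} - 56 = - \frac{10781}{196}$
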